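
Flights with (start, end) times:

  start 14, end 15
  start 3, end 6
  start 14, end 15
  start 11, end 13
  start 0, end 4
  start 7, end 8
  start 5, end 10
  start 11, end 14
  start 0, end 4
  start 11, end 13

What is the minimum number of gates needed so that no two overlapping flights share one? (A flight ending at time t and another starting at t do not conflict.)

Count concurrent intervals with a sweep; the peak is the room count.
starts: [0, 0, 3, 5, 7, 11, 11, 11, 14, 14]
ends:   [4, 4, 6, 8, 10, 13, 13, 14, 15, 15]
s0→1 s0→2 s3→3  — peak 3.

3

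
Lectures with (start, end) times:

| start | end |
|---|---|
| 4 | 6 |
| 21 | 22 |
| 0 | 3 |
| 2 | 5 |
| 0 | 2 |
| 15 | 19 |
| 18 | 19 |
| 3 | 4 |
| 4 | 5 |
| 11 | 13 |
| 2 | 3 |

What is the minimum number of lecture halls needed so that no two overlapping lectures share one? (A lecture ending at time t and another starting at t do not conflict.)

Count concurrent intervals with a sweep; the peak is the room count.
starts: [0, 0, 2, 2, 3, 4, 4, 11, 15, 18, 21]
ends:   [2, 3, 3, 4, 5, 5, 6, 13, 19, 19, 22]
s0→1 s0→2 e2→1 s2→2 s2→3  — peak 3.

3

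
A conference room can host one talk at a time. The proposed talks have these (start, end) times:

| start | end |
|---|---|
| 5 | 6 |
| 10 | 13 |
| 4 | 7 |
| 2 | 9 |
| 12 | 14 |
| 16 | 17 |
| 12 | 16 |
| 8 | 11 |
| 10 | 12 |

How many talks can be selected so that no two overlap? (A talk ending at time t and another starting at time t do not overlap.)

Sort by end time and greedily take each interval whose start is ≥ the last chosen end.
By end time: (5,6), (4,7), (2,9), (8,11), (10,12), (10,13), (12,14), (12,16), (16,17).
Pick (5,6); next start ≥ 6 → (8,11); next start ≥ 11 → (12,14); next start ≥ 14 → (16,17).
Selected 4 talks.

4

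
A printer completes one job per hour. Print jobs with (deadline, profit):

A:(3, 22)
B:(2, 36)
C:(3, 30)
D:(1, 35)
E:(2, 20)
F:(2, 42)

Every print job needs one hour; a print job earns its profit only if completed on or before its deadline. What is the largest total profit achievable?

108

Profit order: F=42 B=36 D=35 C=30 A=22 E=20
Assign: F→slot 2, B→slot 1, D skipped, C→slot 3, A skipped, E skipped.
Slots: [1:B] [2:F] [3:C]
Profit = 36 + 42 + 30 = 108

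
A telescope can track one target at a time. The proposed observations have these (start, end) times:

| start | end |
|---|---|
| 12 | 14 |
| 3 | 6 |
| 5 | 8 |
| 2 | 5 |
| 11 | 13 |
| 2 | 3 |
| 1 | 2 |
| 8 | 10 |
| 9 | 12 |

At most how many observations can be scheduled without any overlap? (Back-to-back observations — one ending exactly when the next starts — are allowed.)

5

Greedy by earliest finish: after sorting by end time, pick each interval compatible with the last pick.
By end time: (1,2), (2,3), (2,5), (3,6), (5,8), (8,10), (9,12), (11,13), (12,14).
Pick (1,2); next start ≥ 2 → (2,3); next start ≥ 3 → (3,6); next start ≥ 6 → (8,10); next start ≥ 10 → (11,13).
Selected 5 observations.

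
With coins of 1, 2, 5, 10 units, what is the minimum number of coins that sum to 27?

4

Greedy: take as many of the largest coin as possible, then repeat with the remainder.
27 − 2×10→7 − 1×5→2 − 1×2→0
Total coins = 2 + 1 + 1 = 4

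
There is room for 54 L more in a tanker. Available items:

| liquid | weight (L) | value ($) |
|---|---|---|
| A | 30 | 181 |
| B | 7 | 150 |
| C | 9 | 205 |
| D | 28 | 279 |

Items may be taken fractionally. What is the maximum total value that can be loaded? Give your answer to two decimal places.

694.33

Greedy by value/weight ratio, highest first.
Order: C (205/9=22.78) > B (150/7=21.43) > D (279/28=9.96) > A (181/30=6.03)
Fill: take C (9 @ 205) → take B (7 @ 150) → take D (28 @ 279) → take 10/30 of A → 60.33; 54/54 used.
Total value = 694.33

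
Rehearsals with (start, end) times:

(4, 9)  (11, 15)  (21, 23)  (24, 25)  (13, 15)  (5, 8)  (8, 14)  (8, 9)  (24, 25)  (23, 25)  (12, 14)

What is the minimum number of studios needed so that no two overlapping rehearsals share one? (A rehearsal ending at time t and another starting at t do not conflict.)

4

Count concurrent intervals with a sweep; the peak is the room count.
starts: [4, 5, 8, 8, 11, 12, 13, 21, 23, 24, 24]
ends:   [8, 9, 9, 14, 14, 15, 15, 23, 25, 25, 25]
s4→1 s5→2 e8→1 s8→2 s8→3 e9→2 e9→1 s11→2 s12→3 s13→4  — peak 4.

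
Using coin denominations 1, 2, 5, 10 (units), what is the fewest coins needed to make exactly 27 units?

4

Use the largest denomination that fits, subtract, and repeat.
27 = 2×10 + 1×5 + 1×2
Total coins = 2 + 1 + 1 = 4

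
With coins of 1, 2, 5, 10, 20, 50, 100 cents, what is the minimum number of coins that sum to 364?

364 − 3×100→64 − 1×50→14 − 1×10→4 − 2×2→0
Total coins = 3 + 1 + 1 + 2 = 7

7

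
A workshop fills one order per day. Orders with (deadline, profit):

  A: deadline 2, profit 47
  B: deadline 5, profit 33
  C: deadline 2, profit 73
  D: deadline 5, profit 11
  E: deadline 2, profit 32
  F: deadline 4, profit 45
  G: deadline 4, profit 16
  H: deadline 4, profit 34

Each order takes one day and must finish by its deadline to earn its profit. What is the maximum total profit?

Take jobs in profit order; each goes to the latest open slot no later than its deadline.
By profit: C(d2,73), A(d2,47), F(d4,45), H(d4,34), B(d5,33), E(d2,32), G(d4,16), D(d5,11)
C→slot 2; A→slot 1; F→slot 4; H→slot 3; B→slot 5; E skipped; G skipped; D skipped.
Profit = 47 + 73 + 34 + 45 + 33 = 232

232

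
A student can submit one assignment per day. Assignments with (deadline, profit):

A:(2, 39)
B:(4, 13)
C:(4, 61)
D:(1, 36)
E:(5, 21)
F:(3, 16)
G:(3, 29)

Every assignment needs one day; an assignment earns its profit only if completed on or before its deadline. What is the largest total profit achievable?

Take jobs in profit order; each goes to the latest open slot no later than its deadline.
By profit: C(d4,61), A(d2,39), D(d1,36), G(d3,29), E(d5,21), F(d3,16), B(d4,13)
C→slot 4; A→slot 2; D→slot 1; G→slot 3; E→slot 5; F skipped; B skipped.
Profit = 36 + 39 + 29 + 61 + 21 = 186

186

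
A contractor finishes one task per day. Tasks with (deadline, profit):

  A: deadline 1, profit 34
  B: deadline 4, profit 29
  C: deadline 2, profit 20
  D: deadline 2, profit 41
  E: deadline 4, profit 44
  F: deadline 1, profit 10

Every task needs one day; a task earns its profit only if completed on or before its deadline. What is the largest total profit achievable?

148

By profit: E(d4,44), D(d2,41), A(d1,34), B(d4,29), C(d2,20), F(d1,10)
E→slot 4; D→slot 2; A→slot 1; B→slot 3; C skipped; F skipped.
Profit = 34 + 41 + 29 + 44 = 148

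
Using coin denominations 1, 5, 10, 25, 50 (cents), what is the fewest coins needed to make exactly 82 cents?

5

82 = 1×50 + 1×25 + 1×5 + 2×1
Total coins = 1 + 1 + 1 + 2 = 5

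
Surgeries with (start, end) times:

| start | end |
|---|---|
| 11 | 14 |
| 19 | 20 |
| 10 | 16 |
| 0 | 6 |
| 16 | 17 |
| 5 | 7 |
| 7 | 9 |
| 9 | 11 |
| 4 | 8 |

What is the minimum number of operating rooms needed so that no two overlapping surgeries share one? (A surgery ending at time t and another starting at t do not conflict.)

3

starts: [0, 4, 5, 7, 9, 10, 11, 16, 19]
ends:   [6, 7, 8, 9, 11, 14, 16, 17, 20]
s0→1 s4→2 s5→3  — peak 3.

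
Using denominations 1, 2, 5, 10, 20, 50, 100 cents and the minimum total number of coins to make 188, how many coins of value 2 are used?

1

188 = 1×100 + 1×50 + 1×20 + 1×10 + 1×5 + 1×2 + 1×1
Count of 2: 1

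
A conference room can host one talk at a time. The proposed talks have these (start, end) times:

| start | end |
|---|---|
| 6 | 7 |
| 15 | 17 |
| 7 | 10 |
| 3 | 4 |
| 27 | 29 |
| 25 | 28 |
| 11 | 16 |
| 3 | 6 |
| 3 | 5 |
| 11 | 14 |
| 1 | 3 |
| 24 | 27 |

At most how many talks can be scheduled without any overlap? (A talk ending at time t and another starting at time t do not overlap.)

Sort by end time and greedily take each interval whose start is ≥ the last chosen end.
By end time: (1,3), (3,4), (3,5), (3,6), (6,7), (7,10), (11,14), (11,16), (15,17), (24,27), (25,28), (27,29).
Pick (1,3); next start ≥ 3 → (3,4); next start ≥ 4 → (6,7); next start ≥ 7 → (7,10); next start ≥ 10 → (11,14); next start ≥ 14 → (15,17); next start ≥ 17 → (24,27); next start ≥ 27 → (27,29).
Selected 8 talks.

8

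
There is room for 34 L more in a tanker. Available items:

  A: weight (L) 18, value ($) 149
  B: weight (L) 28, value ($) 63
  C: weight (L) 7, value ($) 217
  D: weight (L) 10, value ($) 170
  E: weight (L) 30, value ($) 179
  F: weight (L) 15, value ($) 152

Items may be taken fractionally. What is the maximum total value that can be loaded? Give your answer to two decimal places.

555.56

Greedy by value/weight ratio, highest first.
Order: C (217/7=31.00) > D (170/10=17.00) > F (152/15=10.13) > A (149/18=8.28) > E (179/30=5.97) > B (63/28=2.25)
Fill: take C (7 @ 217) → take D (10 @ 170) → take F (15 @ 152) → take 2/18 of A → 16.56; 34/34 used.
Total value = 555.56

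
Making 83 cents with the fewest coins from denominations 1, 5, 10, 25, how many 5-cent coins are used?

83 − 3×25→8 − 1×5→3 − 3×1→0
Count of 5: 1

1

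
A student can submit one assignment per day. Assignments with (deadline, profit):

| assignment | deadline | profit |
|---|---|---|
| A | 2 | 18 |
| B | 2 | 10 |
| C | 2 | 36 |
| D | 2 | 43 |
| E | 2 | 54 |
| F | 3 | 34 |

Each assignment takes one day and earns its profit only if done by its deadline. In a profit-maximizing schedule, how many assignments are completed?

3

Profit order: E=54 D=43 C=36 F=34 A=18 B=10
Assign: E→slot 2, D→slot 1, C skipped, F→slot 3, A skipped, B skipped.
Slots: [1:D] [2:E] [3:F]
3 of 6 scheduled.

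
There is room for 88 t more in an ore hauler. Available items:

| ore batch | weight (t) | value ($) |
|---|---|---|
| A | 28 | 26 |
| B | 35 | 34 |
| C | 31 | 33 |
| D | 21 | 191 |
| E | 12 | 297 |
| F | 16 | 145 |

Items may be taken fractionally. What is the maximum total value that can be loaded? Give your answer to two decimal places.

Order: E (297/12=24.75) > D (191/21=9.10) > F (145/16=9.06) > C (33/31=1.06) > B (34/35=0.97) > A (26/28=0.93)
Fill: take E (12 @ 297) → take D (21 @ 191) → take F (16 @ 145) → take C (31 @ 33) → take 8/35 of B → 7.77; 88/88 used.
Total value = 673.77

673.77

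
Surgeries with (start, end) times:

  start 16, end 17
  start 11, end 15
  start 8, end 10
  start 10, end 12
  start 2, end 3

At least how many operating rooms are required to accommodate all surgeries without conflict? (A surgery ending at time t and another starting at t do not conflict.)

The answer is the maximum number of intervals overlapping at any instant.
Events (time:±→running): 2:+→1 3:-→0 8:+→1 10:-→0 10:+→1 11:+→2 … peak 2.

2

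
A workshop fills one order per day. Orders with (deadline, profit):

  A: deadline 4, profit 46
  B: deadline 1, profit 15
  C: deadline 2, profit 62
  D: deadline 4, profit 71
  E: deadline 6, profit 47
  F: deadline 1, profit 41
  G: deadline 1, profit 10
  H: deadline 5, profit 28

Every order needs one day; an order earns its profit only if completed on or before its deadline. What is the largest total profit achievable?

By profit: D(d4,71), C(d2,62), E(d6,47), A(d4,46), F(d1,41), H(d5,28), B(d1,15), G(d1,10)
D→slot 4; C→slot 2; E→slot 6; A→slot 3; F→slot 1; H→slot 5; B skipped; G skipped.
Profit = 41 + 62 + 46 + 71 + 28 + 47 = 295

295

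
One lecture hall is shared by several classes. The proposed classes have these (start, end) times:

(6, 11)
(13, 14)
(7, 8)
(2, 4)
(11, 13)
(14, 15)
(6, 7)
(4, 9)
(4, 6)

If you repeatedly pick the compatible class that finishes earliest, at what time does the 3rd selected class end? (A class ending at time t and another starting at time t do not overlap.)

7

By end time: (2,4), (4,6), (6,7), (7,8), (4,9), (6,11), (11,13), (13,14), (14,15).
Pick (2,4); next start ≥ 4 → (4,6); next start ≥ 6 → (6,7); next start ≥ 7 → (7,8); next start ≥ 8 → (11,13); next start ≥ 13 → (13,14); next start ≥ 14 → (14,15).
Selected: (2,4) (4,6) (6,7) (7,8) (11,13) (13,14) (14,15)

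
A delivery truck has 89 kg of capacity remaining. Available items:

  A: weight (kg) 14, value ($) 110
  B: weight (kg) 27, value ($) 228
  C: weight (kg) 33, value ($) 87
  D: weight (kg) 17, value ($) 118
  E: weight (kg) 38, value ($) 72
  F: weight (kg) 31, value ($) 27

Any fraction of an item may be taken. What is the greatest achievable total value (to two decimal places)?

Greedy by value/weight ratio, highest first.
Order: B (228/27=8.44) > A (110/14=7.86) > D (118/17=6.94) > C (87/33=2.64) > E (72/38=1.89) > F (27/31=0.87)
Fill: take B (27 @ 228) → take A (14 @ 110) → take D (17 @ 118) → take 31/33 of C → 81.73; 89/89 used.
Total value = 537.73

537.73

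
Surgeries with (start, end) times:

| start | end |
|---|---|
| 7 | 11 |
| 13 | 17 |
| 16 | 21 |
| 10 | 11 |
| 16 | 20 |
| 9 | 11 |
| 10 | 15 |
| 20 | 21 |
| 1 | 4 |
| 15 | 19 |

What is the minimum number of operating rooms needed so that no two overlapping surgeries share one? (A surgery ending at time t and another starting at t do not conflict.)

4

Count concurrent intervals with a sweep; the peak is the room count.
Events (time:±→running): 1:+→1 4:-→0 7:+→1 9:+→2 10:+→3 10:+→4 … peak 4.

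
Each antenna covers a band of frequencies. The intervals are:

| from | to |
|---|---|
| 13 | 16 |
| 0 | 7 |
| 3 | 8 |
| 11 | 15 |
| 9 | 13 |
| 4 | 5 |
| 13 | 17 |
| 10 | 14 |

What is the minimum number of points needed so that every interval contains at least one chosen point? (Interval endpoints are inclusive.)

2

Process intervals by earliest right end; each time one isn't hit yet, stab at its right endpoint.
Sorted: [4,5] [0,7] [3,8] [9,13] [10,14] [11,15] [13,16] [13,17]
{[4,5],[0,7],[3,8]} hit by 5; {[9,13],[10,14],[11,15],[13,16],[13,17]} hit by 13.
Points: 5, 13 (2 total).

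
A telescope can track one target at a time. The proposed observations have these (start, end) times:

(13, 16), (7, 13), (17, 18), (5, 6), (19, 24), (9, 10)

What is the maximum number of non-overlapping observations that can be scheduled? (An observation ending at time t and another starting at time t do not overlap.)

5

Order by finish time; keep every interval that doesn't clash with the previous kept one.
Sorted by end: (5,6)  (9,10)  (7,13)  (13,16)  (17,18)  (19,24)
take (5,6); take (9,10); skip (7,13); take (13,16); take (17,18); take (19,24).
Selected 5 observations.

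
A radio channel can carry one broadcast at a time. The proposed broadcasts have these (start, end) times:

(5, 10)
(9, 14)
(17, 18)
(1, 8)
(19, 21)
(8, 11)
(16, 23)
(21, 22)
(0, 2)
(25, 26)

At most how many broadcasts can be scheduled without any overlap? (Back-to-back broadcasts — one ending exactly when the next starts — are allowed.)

By end time: (0,2), (1,8), (5,10), (8,11), (9,14), (17,18), (19,21), (21,22), (16,23), (25,26).
Pick (0,2); next start ≥ 2 → (5,10); next start ≥ 10 → (17,18); next start ≥ 18 → (19,21); next start ≥ 21 → (21,22); next start ≥ 22 → (25,26).
Selected 6 broadcasts.

6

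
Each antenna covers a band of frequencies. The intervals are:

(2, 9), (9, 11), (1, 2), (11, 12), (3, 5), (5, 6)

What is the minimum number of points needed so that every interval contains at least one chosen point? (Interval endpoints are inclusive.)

3

Sorted: [1,2] [3,5] [5,6] [2,9] [9,11] [11,12]
{[1,2]} hit by 2; {[3,5],[5,6],[2,9]} hit by 5; {[9,11],[11,12]} hit by 11.
Points: 2, 5, 11 (3 total).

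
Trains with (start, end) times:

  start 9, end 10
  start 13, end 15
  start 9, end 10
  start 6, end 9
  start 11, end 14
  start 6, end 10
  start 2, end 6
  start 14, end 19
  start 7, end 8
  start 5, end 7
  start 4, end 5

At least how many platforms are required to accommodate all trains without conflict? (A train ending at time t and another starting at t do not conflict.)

The answer is the maximum number of intervals overlapping at any instant.
starts: [2, 4, 5, 6, 6, 7, 9, 9, 11, 13, 14]
ends:   [5, 6, 7, 8, 9, 10, 10, 10, 14, 15, 19]
s2→1 s4→2 e5→1 s5→2 e6→1 s6→2 s6→3  — peak 3.

3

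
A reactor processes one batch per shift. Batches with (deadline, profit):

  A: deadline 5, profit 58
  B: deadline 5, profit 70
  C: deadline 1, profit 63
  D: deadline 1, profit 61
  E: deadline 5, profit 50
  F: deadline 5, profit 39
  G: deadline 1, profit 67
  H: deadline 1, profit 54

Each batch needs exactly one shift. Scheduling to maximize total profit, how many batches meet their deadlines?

Sort by profit descending; place each in the latest free slot ≤ its deadline.
By profit: B(d5,70), G(d1,67), C(d1,63), D(d1,61), A(d5,58), H(d1,54), E(d5,50), F(d5,39)
B→slot 5; G→slot 1; C skipped; D skipped; A→slot 4; H skipped; E→slot 3; F→slot 2.
5 of 8 scheduled.

5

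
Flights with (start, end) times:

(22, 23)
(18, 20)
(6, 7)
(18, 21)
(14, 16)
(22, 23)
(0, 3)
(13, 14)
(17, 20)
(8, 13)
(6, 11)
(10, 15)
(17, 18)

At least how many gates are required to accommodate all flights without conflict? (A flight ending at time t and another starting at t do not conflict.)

3

The answer is the maximum number of intervals overlapping at any instant.
Events (time:±→running): 0:+→1 3:-→0 6:+→1 6:+→2 7:-→1 8:+→2 10:+→3 … peak 3.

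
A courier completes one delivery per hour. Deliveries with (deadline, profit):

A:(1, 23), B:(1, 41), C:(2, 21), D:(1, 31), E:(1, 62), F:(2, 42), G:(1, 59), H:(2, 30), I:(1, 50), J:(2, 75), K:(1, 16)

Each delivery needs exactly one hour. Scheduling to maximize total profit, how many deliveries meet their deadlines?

2

By profit: J(d2,75), E(d1,62), G(d1,59), I(d1,50), F(d2,42), B(d1,41), D(d1,31), H(d2,30), A(d1,23), C(d2,21), K(d1,16)
J→slot 2; E→slot 1; G skipped; I skipped; F skipped; B skipped; D skipped; H skipped; A skipped; C skipped; K skipped.
2 of 11 scheduled.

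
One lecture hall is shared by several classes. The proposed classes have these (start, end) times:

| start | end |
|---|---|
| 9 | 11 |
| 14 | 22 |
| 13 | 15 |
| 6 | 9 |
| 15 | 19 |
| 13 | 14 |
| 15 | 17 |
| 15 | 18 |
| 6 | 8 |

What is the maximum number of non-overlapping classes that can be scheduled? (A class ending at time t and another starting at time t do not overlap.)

4

Greedy by earliest finish: after sorting by end time, pick each interval compatible with the last pick.
By end time: (6,8), (6,9), (9,11), (13,14), (13,15), (15,17), (15,18), (15,19), (14,22).
Pick (6,8); next start ≥ 8 → (9,11); next start ≥ 11 → (13,14); next start ≥ 14 → (15,17).
Selected 4 classes.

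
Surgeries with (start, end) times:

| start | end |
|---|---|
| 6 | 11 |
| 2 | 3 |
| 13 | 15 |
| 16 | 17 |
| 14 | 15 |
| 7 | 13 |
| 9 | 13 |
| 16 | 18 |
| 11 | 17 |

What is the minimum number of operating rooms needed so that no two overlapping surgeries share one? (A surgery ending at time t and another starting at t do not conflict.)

Events (time:±→running): 2:+→1 3:-→0 6:+→1 7:+→2 9:+→3 … peak 3.

3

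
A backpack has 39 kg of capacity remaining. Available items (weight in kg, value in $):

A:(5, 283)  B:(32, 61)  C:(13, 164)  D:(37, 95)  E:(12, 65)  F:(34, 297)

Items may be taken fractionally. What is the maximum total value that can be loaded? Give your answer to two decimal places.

630.44

Order: A (283/5=56.60) > C (164/13=12.62) > F (297/34=8.74) > E (65/12=5.42) > D (95/37=2.57) > B (61/32=1.91)
Fill: take A (5 @ 283) → take C (13 @ 164) → take 21/34 of F → 183.44; 39/39 used.
Total value = 630.44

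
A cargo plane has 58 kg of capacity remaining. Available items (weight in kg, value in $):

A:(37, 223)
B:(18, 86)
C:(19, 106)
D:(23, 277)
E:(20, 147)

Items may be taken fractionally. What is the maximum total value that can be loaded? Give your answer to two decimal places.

514.41

Ratios (sorted): D 12.04, E 7.35, A 6.03, C 5.58, B 4.78
take D (23 @ 277); take E (20 @ 147); take 15/37 of A → 90.41. Capacity used 58/58.
Total value = 514.41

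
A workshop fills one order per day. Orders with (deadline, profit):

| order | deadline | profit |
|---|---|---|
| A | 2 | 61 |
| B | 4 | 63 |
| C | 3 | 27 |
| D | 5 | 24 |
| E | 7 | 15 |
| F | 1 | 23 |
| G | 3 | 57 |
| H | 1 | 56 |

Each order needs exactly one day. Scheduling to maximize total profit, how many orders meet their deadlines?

Sort by profit descending; place each in the latest free slot ≤ its deadline.
By profit: B(d4,63), A(d2,61), G(d3,57), H(d1,56), C(d3,27), D(d5,24), F(d1,23), E(d7,15)
B→slot 4; A→slot 2; G→slot 3; H→slot 1; C skipped; D→slot 5; F skipped; E→slot 7.
6 of 8 scheduled.

6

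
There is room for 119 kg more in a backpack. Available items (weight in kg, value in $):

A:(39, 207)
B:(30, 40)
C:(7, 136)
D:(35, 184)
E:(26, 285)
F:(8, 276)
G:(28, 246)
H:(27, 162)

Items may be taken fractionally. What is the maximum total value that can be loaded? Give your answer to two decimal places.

1227.08

Greedy by value/weight ratio, highest first.
Ratios (sorted): F 34.50, C 19.43, E 10.96, G 8.79, H 6.00, A 5.31, D 5.26, B 1.33
take F (8 @ 276); take C (7 @ 136); take E (26 @ 285); take G (28 @ 246); take H (27 @ 162); take 23/39 of A → 122.08. Capacity used 119/119.
Total value = 1227.08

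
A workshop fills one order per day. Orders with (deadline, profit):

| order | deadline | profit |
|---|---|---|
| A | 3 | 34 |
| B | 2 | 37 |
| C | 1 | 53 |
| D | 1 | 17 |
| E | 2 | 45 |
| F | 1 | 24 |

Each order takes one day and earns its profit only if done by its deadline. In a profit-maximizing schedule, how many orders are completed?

3

Profit order: C=53 E=45 B=37 A=34 F=24 D=17
Assign: C→slot 1, E→slot 2, B skipped, A→slot 3, F skipped, D skipped.
Slots: [1:C] [2:E] [3:A]
3 of 6 scheduled.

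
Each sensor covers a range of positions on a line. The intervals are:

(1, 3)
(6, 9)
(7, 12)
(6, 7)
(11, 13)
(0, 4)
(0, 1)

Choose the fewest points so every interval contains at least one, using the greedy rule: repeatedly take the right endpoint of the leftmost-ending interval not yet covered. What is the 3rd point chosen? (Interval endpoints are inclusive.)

13

Sorted: [0,1] [1,3] [0,4] [6,7] [6,9] [7,12] [11,13]
{[0,1],[1,3],[0,4]} hit by 1; {[6,7],[6,9],[7,12]} hit by 7; {[11,13]} hit by 13.
Points: 1, 7, 13 (3 total).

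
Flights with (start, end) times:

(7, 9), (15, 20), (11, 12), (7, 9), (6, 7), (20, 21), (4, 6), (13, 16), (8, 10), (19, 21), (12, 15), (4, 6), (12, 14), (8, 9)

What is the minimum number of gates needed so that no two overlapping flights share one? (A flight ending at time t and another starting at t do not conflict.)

Count concurrent intervals with a sweep; the peak is the room count.
Events (time:±→running): 4:+→1 4:+→2 6:-→1 6:-→0 6:+→1 7:-→0 7:+→1 7:+→2 8:+→3 8:+→4 … peak 4.

4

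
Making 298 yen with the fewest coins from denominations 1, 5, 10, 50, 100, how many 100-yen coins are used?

Greedy: take as many of the largest coin as possible, then repeat with the remainder.
298 = 2×100 + 1×50 + 4×10 + 1×5 + 3×1
Count of 100: 2

2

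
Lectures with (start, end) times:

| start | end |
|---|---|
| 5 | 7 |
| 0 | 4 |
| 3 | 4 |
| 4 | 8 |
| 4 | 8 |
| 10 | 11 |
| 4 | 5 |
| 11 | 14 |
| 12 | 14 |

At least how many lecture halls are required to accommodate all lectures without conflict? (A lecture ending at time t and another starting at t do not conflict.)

The answer is the maximum number of intervals overlapping at any instant.
Events (time:±→running): 0:+→1 3:+→2 4:-→1 4:-→0 4:+→1 4:+→2 4:+→3 … peak 3.

3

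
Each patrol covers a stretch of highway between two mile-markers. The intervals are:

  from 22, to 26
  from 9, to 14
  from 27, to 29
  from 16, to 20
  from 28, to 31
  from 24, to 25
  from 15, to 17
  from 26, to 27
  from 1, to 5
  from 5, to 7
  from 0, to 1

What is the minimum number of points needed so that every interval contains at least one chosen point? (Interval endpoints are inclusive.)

7

Sorted: [0,1] [1,5] [5,7] [9,14] [15,17] [16,20] [24,25] [22,26] [26,27] [27,29] [28,31]
{[0,1],[1,5]} hit by 1; {[5,7]} hit by 7; {[9,14]} hit by 14; {[15,17],[16,20]} hit by 17; {[24,25],[22,26]} hit by 25; {[26,27],[27,29]} hit by 27; {[28,31]} hit by 31.
Points: 1, 7, 14, 17, 25, 27, 31 (7 total).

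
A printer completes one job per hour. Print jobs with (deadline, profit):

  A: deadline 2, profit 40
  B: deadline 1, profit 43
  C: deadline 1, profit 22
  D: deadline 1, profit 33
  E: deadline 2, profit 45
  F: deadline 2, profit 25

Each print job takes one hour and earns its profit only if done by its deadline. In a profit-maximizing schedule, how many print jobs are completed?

Take jobs in profit order; each goes to the latest open slot no later than its deadline.
By profit: E(d2,45), B(d1,43), A(d2,40), D(d1,33), F(d2,25), C(d1,22)
E→slot 2; B→slot 1; A skipped; D skipped; F skipped; C skipped.
2 of 6 scheduled.

2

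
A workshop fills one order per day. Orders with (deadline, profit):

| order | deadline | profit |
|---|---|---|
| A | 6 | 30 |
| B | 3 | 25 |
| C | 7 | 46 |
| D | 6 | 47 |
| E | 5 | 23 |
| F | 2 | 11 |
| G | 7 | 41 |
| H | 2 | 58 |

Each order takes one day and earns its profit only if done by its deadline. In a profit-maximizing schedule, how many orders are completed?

7

Profit order: H=58 D=47 C=46 G=41 A=30 B=25 E=23 F=11
Assign: H→slot 2, D→slot 6, C→slot 7, G→slot 5, A→slot 4, B→slot 3, E→slot 1, F skipped.
Slots: [1:E] [2:H] [3:B] [4:A] [5:G] [6:D] [7:C]
7 of 8 scheduled.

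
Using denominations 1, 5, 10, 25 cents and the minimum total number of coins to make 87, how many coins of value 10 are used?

1

Use the largest denomination that fits, subtract, and repeat.
87 = 3×25 + 1×10 + 2×1
Count of 10: 1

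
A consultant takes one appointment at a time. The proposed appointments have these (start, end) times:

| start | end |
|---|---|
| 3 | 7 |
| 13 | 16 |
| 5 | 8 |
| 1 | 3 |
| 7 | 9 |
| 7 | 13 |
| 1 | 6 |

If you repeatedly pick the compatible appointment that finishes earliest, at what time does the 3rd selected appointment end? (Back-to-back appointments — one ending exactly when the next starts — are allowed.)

Sorted by end: (1,3)  (1,6)  (3,7)  (5,8)  (7,9)  (7,13)  (13,16)
take (1,3); take (3,7); take (7,9); take (13,16).
Selected: (1,3) (3,7) (7,9) (13,16)

9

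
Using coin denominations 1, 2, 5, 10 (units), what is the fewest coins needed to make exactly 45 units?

45 = 4×10 + 1×5
Total coins = 4 + 1 = 5

5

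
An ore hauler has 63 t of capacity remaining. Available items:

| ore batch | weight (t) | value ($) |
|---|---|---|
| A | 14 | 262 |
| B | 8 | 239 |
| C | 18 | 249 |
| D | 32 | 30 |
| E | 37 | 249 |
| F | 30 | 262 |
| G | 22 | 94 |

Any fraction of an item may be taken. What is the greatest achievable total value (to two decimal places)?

Sort by value per unit weight and fill in that order.
Ratios (sorted): B 29.88, A 18.71, C 13.83, F 8.73, E 6.73, G 4.27, D 0.94
take B (8 @ 239); take A (14 @ 262); take C (18 @ 249); take 23/30 of F → 200.87. Capacity used 63/63.
Total value = 950.87

950.87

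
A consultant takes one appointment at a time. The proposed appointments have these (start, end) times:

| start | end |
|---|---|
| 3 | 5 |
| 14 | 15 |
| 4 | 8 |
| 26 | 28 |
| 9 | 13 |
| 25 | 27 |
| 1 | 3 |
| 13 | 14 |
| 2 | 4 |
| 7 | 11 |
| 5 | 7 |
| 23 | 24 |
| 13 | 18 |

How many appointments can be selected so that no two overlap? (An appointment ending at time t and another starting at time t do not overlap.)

Order by finish time; keep every interval that doesn't clash with the previous kept one.
By end time: (1,3), (2,4), (3,5), (5,7), (4,8), (7,11), (9,13), (13,14), (14,15), (13,18), (23,24), (25,27), (26,28).
Pick (1,3); next start ≥ 3 → (3,5); next start ≥ 5 → (5,7); next start ≥ 7 → (7,11); next start ≥ 11 → (13,14); next start ≥ 14 → (14,15); next start ≥ 15 → (23,24); next start ≥ 24 → (25,27).
Selected 8 appointments.

8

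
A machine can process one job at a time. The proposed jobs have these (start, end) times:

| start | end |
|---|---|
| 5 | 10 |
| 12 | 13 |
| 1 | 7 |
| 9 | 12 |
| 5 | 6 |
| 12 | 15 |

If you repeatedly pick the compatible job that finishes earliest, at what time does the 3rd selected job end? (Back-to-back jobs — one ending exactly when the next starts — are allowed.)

13

By end time: (5,6), (1,7), (5,10), (9,12), (12,13), (12,15).
Pick (5,6); next start ≥ 6 → (9,12); next start ≥ 12 → (12,13).
Selected: (5,6) (9,12) (12,13)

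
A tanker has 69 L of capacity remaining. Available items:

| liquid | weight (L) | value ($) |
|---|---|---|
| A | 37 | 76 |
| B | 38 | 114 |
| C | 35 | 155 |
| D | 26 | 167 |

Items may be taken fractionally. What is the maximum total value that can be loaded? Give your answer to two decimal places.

Greedy by value/weight ratio, highest first.
Ratios (sorted): D 6.42, C 4.43, B 3.00, A 2.05
take D (26 @ 167); take C (35 @ 155); take 8/38 of B → 24.00. Capacity used 69/69.
Total value = 346.00

346.00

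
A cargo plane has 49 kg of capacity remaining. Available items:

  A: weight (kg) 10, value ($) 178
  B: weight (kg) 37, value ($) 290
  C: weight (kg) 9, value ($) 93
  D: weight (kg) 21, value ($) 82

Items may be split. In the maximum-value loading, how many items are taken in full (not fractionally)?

2

Order: A (178/10=17.80) > C (93/9=10.33) > B (290/37=7.84) > D (82/21=3.90)
Fill: take A (10 @ 178) → take C (9 @ 93) → take 30/37 of B → 235.14; 49/49 used.
2 item(s) taken whole; one partial (take 30/37 of B).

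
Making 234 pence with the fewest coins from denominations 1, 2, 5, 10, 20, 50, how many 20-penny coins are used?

1

Greedy: take as many of the largest coin as possible, then repeat with the remainder.
234 − 4×50→34 − 1×20→14 − 1×10→4 − 2×2→0
Count of 20: 1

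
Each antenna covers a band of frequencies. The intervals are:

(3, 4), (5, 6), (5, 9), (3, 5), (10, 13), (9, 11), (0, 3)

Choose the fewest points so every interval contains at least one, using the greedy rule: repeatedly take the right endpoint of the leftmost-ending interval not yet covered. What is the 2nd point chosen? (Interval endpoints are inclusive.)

By right end: [0,3]  [3,4]  [3,5]  [5,6]  [5,9]  [9,11]  [10,13]
[0,3] uncovered → point at 3; [5,6] uncovered → point at 6; [9,11] uncovered → point at 11.
Points: 3, 6, 11 (3 total).

6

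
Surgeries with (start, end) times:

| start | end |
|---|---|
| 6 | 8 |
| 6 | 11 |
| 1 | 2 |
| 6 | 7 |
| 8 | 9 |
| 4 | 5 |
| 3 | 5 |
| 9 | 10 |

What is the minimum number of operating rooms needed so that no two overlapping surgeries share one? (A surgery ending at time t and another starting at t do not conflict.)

starts: [1, 3, 4, 6, 6, 6, 8, 9]
ends:   [2, 5, 5, 7, 8, 9, 10, 11]
s1→1 e2→0 s3→1 s4→2 e5→1 e5→0 s6→1 s6→2 s6→3  — peak 3.

3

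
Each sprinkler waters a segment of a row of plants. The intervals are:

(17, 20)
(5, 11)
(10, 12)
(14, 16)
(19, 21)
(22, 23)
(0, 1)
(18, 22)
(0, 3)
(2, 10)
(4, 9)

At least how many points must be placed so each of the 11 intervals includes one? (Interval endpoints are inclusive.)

By right end: [0,1]  [0,3]  [4,9]  [2,10]  [5,11]  [10,12]  [14,16]  [17,20]  [19,21]  [18,22]  [22,23]
[0,1] uncovered → point at 1; [4,9] uncovered → point at 9; [10,12] uncovered → point at 12; [14,16] uncovered → point at 16; [17,20] uncovered → point at 20; [22,23] uncovered → point at 23.
Points: 1, 9, 12, 16, 20, 23 (6 total).

6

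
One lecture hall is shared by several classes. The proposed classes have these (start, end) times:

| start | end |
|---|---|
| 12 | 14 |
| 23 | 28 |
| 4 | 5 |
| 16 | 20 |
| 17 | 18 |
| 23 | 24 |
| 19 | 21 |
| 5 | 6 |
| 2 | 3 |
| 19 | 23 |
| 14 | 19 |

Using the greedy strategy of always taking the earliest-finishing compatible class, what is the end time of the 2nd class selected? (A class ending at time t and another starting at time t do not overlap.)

5

Sort by end time and greedily take each interval whose start is ≥ the last chosen end.
By end time: (2,3), (4,5), (5,6), (12,14), (17,18), (14,19), (16,20), (19,21), (19,23), (23,24), (23,28).
Pick (2,3); next start ≥ 3 → (4,5); next start ≥ 5 → (5,6); next start ≥ 6 → (12,14); next start ≥ 14 → (17,18); next start ≥ 18 → (19,21); next start ≥ 21 → (23,24).
Selected: (2,3) (4,5) (5,6) (12,14) (17,18) (19,21) (23,24)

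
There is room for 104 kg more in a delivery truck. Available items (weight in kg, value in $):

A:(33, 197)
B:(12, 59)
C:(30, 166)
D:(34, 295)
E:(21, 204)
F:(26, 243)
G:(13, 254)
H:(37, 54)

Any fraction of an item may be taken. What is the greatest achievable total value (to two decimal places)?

1055.70

Greedy by value/weight ratio, highest first.
Ratios (sorted): G 19.54, E 9.71, F 9.35, D 8.68, A 5.97, C 5.53, B 4.92, H 1.46
take G (13 @ 254); take E (21 @ 204); take F (26 @ 243); take D (34 @ 295); take 10/33 of A → 59.70. Capacity used 104/104.
Total value = 1055.70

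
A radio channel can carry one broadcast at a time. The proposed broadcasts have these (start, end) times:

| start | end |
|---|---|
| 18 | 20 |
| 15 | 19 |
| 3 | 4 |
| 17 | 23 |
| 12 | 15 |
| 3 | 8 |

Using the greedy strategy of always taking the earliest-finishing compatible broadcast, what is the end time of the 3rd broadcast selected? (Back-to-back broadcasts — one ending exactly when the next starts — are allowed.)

19

Sorted by end: (3,4)  (3,8)  (12,15)  (15,19)  (18,20)  (17,23)
take (3,4); skip (3,8); take (12,15); take (15,19); skip (17,23).
Selected: (3,4) (12,15) (15,19)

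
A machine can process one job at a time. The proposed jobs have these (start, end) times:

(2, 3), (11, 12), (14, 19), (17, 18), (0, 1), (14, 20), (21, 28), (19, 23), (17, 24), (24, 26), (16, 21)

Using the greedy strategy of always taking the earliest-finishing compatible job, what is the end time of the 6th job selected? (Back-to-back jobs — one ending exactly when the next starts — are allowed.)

Sort by end time and greedily take each interval whose start is ≥ the last chosen end.
By end time: (0,1), (2,3), (11,12), (17,18), (14,19), (14,20), (16,21), (19,23), (17,24), (24,26), (21,28).
Pick (0,1); next start ≥ 1 → (2,3); next start ≥ 3 → (11,12); next start ≥ 12 → (17,18); next start ≥ 18 → (19,23); next start ≥ 23 → (24,26).
Selected: (0,1) (2,3) (11,12) (17,18) (19,23) (24,26)

26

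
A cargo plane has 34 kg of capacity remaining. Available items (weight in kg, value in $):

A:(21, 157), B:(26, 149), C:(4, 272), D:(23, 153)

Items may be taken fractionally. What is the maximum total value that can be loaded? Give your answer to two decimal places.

488.87

Ratios (sorted): C 68.00, A 7.48, D 6.65, B 5.73
take C (4 @ 272); take A (21 @ 157); take 9/23 of D → 59.87. Capacity used 34/34.
Total value = 488.87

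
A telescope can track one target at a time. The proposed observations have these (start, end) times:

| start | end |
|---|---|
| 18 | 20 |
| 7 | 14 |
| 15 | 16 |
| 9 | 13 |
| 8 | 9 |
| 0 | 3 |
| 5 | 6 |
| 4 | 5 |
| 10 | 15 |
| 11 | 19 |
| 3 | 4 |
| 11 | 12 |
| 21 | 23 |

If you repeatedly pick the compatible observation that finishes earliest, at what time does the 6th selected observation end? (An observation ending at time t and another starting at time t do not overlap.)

Order by finish time; keep every interval that doesn't clash with the previous kept one.
Sorted by end: (0,3)  (3,4)  (4,5)  (5,6)  (8,9)  (11,12)  (9,13)  (7,14)  (10,15)  (15,16)  (11,19)  (18,20)  (21,23)
take (0,3); take (3,4); take (4,5); take (5,6); take (8,9); take (11,12); skip (9,13); skip (7,14); skip (10,15); take (15,16); skip (11,19); take (18,20); take (21,23).
Selected: (0,3) (3,4) (4,5) (5,6) (8,9) (11,12) (15,16) (18,20) (21,23)

12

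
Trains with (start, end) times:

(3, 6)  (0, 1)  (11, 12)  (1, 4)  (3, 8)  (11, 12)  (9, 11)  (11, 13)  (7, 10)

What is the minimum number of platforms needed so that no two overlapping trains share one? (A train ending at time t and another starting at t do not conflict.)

The answer is the maximum number of intervals overlapping at any instant.
starts: [0, 1, 3, 3, 7, 9, 11, 11, 11]
ends:   [1, 4, 6, 8, 10, 11, 12, 12, 13]
s0→1 e1→0 s1→1 s3→2 s3→3  — peak 3.

3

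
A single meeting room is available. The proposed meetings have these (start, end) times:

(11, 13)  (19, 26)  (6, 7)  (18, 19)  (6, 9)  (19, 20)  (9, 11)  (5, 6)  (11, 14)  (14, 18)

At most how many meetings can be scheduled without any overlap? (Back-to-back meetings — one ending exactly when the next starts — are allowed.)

Greedy by earliest finish: after sorting by end time, pick each interval compatible with the last pick.
Sorted by end: (5,6)  (6,7)  (6,9)  (9,11)  (11,13)  (11,14)  (14,18)  (18,19)  (19,20)  (19,26)
take (5,6); take (6,7); take (9,11); take (11,13); take (14,18); take (18,19); take (19,20).
Selected 7 meetings.

7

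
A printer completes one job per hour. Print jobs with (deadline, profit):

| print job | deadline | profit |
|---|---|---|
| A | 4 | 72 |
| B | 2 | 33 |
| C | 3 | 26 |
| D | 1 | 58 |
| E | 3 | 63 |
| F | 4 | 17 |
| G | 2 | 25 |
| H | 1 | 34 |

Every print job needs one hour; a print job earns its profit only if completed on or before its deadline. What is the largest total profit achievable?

226

By profit: A(d4,72), E(d3,63), D(d1,58), H(d1,34), B(d2,33), C(d3,26), G(d2,25), F(d4,17)
A→slot 4; E→slot 3; D→slot 1; H skipped; B→slot 2; C skipped; G skipped; F skipped.
Profit = 58 + 33 + 63 + 72 = 226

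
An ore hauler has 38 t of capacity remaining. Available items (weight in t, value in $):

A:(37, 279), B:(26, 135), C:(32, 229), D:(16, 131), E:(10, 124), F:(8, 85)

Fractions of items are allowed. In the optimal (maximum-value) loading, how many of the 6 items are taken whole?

3

Order: E (124/10=12.40) > F (85/8=10.62) > D (131/16=8.19) > A (279/37=7.54) > C (229/32=7.16) > B (135/26=5.19)
Fill: take E (10 @ 124) → take F (8 @ 85) → take D (16 @ 131) → take 4/37 of A → 30.16; 38/38 used.
3 item(s) taken whole; one partial (take 4/37 of A).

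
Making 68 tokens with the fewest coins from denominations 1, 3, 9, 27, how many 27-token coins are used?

2

Use the largest denomination that fits, subtract, and repeat.
68 − 2×27→14 − 1×9→5 − 1×3→2 − 2×1→0
Count of 27: 2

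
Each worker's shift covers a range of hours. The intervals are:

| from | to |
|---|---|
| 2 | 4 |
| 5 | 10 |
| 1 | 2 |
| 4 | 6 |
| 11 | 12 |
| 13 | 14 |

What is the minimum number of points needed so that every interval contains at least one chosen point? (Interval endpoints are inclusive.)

Sorted: [1,2] [2,4] [4,6] [5,10] [11,12] [13,14]
{[1,2],[2,4]} hit by 2; {[4,6],[5,10]} hit by 6; {[11,12]} hit by 12; {[13,14]} hit by 14.
Points: 2, 6, 12, 14 (4 total).

4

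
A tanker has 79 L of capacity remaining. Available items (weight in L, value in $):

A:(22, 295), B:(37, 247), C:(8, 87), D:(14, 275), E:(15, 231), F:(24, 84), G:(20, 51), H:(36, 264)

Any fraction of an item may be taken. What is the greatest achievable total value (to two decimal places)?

Greedy by value/weight ratio, highest first.
Order: D (275/14=19.64) > E (231/15=15.40) > A (295/22=13.41) > C (87/8=10.88) > H (264/36=7.33) > B (247/37=6.68) > F (84/24=3.50) > G (51/20=2.55)
Fill: take D (14 @ 275) → take E (15 @ 231) → take A (22 @ 295) → take C (8 @ 87) → take 20/36 of H → 146.67; 79/79 used.
Total value = 1034.67

1034.67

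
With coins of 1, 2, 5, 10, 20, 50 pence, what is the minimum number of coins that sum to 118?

118 − 2×50→18 − 1×10→8 − 1×5→3 − 1×2→1 − 1×1→0
Total coins = 2 + 1 + 1 + 1 + 1 = 6

6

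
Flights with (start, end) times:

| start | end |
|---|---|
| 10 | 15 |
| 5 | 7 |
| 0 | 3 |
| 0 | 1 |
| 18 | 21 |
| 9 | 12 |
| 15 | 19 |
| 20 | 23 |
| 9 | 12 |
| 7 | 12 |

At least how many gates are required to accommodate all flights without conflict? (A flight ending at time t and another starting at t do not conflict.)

4

Count concurrent intervals with a sweep; the peak is the room count.
starts: [0, 0, 5, 7, 9, 9, 10, 15, 18, 20]
ends:   [1, 3, 7, 12, 12, 12, 15, 19, 21, 23]
s0→1 s0→2 e1→1 e3→0 s5→1 e7→0 s7→1 s9→2 s9→3 s10→4  — peak 4.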